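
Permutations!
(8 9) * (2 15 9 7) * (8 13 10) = (2 15 9 13 10 8 7) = [0, 1, 15, 3, 4, 5, 6, 2, 7, 13, 8, 11, 12, 10, 14, 9]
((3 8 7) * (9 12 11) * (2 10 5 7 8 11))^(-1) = ((2 10 5 7 3 11 9 12))^(-1) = (2 12 9 11 3 7 5 10)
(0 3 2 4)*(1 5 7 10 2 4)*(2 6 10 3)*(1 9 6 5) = (0 2 9 6 10 5 7 3 4) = [2, 1, 9, 4, 0, 7, 10, 3, 8, 6, 5]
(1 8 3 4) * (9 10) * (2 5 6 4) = (1 8 3 2 5 6 4)(9 10) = [0, 8, 5, 2, 1, 6, 4, 7, 3, 10, 9]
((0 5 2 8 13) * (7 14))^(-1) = (0 13 8 2 5)(7 14)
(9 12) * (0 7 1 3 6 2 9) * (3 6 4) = (0 7 1 6 2 9 12)(3 4) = [7, 6, 9, 4, 3, 5, 2, 1, 8, 12, 10, 11, 0]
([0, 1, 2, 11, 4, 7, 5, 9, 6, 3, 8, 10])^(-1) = (3 9 7 5 6 8 10 11)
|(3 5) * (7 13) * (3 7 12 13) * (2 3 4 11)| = 6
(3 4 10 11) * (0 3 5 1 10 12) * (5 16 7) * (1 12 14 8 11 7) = [3, 10, 2, 4, 14, 12, 6, 5, 11, 9, 7, 16, 0, 13, 8, 15, 1] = (0 3 4 14 8 11 16 1 10 7 5 12)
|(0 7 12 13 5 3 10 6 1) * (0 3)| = 20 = |(0 7 12 13 5)(1 3 10 6)|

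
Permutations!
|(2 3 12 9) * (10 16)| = 4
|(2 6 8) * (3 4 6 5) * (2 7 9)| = 8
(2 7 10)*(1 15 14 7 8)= (1 15 14 7 10 2 8)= [0, 15, 8, 3, 4, 5, 6, 10, 1, 9, 2, 11, 12, 13, 7, 14]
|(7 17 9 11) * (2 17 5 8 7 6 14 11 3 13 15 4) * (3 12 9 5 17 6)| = 8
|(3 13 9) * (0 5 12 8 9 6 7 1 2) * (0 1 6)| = 14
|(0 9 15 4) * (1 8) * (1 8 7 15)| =|(0 9 1 7 15 4)| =6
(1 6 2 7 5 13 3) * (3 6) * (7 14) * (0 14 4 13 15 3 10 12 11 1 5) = (0 14 7)(1 10 12 11)(2 4 13 6)(3 5 15) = [14, 10, 4, 5, 13, 15, 2, 0, 8, 9, 12, 1, 11, 6, 7, 3]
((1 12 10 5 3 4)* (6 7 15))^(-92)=(1 3 10)(4 5 12)(6 7 15)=((1 12 10 5 3 4)(6 7 15))^(-92)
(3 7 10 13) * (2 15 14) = (2 15 14)(3 7 10 13) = [0, 1, 15, 7, 4, 5, 6, 10, 8, 9, 13, 11, 12, 3, 2, 14]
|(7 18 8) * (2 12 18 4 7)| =|(2 12 18 8)(4 7)| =4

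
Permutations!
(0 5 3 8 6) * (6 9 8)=(0 5 3 6)(8 9)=[5, 1, 2, 6, 4, 3, 0, 7, 9, 8]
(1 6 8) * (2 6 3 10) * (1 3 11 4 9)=[0, 11, 6, 10, 9, 5, 8, 7, 3, 1, 2, 4]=(1 11 4 9)(2 6 8 3 10)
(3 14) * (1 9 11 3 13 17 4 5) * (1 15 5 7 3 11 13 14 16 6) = (1 9 13 17 4 7 3 16 6)(5 15) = [0, 9, 2, 16, 7, 15, 1, 3, 8, 13, 10, 11, 12, 17, 14, 5, 6, 4]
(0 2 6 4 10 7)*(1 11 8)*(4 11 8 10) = (0 2 6 11 10 7)(1 8) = [2, 8, 6, 3, 4, 5, 11, 0, 1, 9, 7, 10]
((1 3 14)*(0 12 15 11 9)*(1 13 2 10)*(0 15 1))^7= ((0 12 1 3 14 13 2 10)(9 15 11))^7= (0 10 2 13 14 3 1 12)(9 15 11)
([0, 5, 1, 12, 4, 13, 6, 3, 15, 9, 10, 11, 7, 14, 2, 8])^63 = (1 14 5 2 13)(8 15)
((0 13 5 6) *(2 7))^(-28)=((0 13 5 6)(2 7))^(-28)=(13)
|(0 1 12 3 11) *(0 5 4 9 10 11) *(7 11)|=12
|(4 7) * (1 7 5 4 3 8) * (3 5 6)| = 7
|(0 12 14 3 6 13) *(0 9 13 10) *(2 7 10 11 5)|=10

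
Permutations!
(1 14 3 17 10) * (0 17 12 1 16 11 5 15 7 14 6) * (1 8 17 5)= [5, 6, 2, 12, 4, 15, 0, 14, 17, 9, 16, 1, 8, 13, 3, 7, 11, 10]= (0 5 15 7 14 3 12 8 17 10 16 11 1 6)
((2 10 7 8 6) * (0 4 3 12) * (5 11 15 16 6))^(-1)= ((0 4 3 12)(2 10 7 8 5 11 15 16 6))^(-1)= (0 12 3 4)(2 6 16 15 11 5 8 7 10)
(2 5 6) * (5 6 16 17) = (2 6)(5 16 17) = [0, 1, 6, 3, 4, 16, 2, 7, 8, 9, 10, 11, 12, 13, 14, 15, 17, 5]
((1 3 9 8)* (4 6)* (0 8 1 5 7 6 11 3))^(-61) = (0 1 9 3 11 4 6 7 5 8)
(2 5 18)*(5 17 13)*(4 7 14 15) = (2 17 13 5 18)(4 7 14 15) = [0, 1, 17, 3, 7, 18, 6, 14, 8, 9, 10, 11, 12, 5, 15, 4, 16, 13, 2]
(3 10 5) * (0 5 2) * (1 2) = (0 5 3 10 1 2) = [5, 2, 0, 10, 4, 3, 6, 7, 8, 9, 1]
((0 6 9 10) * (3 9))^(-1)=(0 10 9 3 6)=((0 6 3 9 10))^(-1)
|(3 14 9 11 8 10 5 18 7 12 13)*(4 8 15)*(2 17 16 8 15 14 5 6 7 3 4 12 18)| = |(2 17 16 8 10 6 7 18 3 5)(4 15 12 13)(9 11 14)| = 60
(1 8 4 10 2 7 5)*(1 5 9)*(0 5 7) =(0 5 7 9 1 8 4 10 2) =[5, 8, 0, 3, 10, 7, 6, 9, 4, 1, 2]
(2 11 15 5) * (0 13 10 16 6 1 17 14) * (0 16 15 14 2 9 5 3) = (0 13 10 15 3)(1 17 2 11 14 16 6)(5 9) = [13, 17, 11, 0, 4, 9, 1, 7, 8, 5, 15, 14, 12, 10, 16, 3, 6, 2]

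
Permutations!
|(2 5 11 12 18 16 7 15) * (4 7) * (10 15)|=10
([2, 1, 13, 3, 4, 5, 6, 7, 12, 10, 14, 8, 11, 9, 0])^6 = (14)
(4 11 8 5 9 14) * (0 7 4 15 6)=[7, 1, 2, 3, 11, 9, 0, 4, 5, 14, 10, 8, 12, 13, 15, 6]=(0 7 4 11 8 5 9 14 15 6)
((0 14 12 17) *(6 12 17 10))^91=((0 14 17)(6 12 10))^91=(0 14 17)(6 12 10)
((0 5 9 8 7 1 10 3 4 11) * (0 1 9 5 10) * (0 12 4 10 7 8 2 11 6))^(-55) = ((0 7 9 2 11 1 12 4 6)(3 10))^(-55) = (0 6 4 12 1 11 2 9 7)(3 10)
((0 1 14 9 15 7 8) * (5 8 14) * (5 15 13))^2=(0 15 14 13 8 1 7 9 5)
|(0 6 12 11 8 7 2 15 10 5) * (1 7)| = 11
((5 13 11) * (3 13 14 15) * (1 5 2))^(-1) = ((1 5 14 15 3 13 11 2))^(-1) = (1 2 11 13 3 15 14 5)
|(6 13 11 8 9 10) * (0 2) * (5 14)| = |(0 2)(5 14)(6 13 11 8 9 10)| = 6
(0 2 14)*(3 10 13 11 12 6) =(0 2 14)(3 10 13 11 12 6) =[2, 1, 14, 10, 4, 5, 3, 7, 8, 9, 13, 12, 6, 11, 0]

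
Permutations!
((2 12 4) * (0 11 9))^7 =(0 11 9)(2 12 4)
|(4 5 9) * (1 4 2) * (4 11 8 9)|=10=|(1 11 8 9 2)(4 5)|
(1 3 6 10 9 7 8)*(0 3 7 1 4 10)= [3, 7, 2, 6, 10, 5, 0, 8, 4, 1, 9]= (0 3 6)(1 7 8 4 10 9)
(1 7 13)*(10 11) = (1 7 13)(10 11) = [0, 7, 2, 3, 4, 5, 6, 13, 8, 9, 11, 10, 12, 1]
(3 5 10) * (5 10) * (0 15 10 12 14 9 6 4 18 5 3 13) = [15, 1, 2, 12, 18, 3, 4, 7, 8, 6, 13, 11, 14, 0, 9, 10, 16, 17, 5] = (0 15 10 13)(3 12 14 9 6 4 18 5)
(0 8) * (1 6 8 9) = (0 9 1 6 8) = [9, 6, 2, 3, 4, 5, 8, 7, 0, 1]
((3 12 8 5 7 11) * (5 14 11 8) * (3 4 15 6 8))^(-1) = (3 7 5 12)(4 11 14 8 6 15)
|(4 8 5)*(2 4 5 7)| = |(2 4 8 7)| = 4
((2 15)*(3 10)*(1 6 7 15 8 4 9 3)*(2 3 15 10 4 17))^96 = (17)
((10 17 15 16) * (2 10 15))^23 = (2 17 10)(15 16)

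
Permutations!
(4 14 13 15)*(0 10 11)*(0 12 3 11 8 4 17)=[10, 1, 2, 11, 14, 5, 6, 7, 4, 9, 8, 12, 3, 15, 13, 17, 16, 0]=(0 10 8 4 14 13 15 17)(3 11 12)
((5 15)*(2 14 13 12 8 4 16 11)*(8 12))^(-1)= (2 11 16 4 8 13 14)(5 15)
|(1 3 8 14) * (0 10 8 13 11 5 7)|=10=|(0 10 8 14 1 3 13 11 5 7)|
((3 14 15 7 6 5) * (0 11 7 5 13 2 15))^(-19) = (0 11 7 6 13 2 15 5 3 14)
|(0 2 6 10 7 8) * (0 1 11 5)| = 9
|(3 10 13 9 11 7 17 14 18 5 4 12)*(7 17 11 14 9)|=|(3 10 13 7 11 17 9 14 18 5 4 12)|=12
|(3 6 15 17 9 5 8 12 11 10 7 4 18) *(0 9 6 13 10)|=6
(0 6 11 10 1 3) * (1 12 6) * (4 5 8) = [1, 3, 2, 0, 5, 8, 11, 7, 4, 9, 12, 10, 6] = (0 1 3)(4 5 8)(6 11 10 12)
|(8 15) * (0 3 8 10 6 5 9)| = 8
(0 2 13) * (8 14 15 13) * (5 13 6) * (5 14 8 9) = [2, 1, 9, 3, 4, 13, 14, 7, 8, 5, 10, 11, 12, 0, 15, 6] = (0 2 9 5 13)(6 14 15)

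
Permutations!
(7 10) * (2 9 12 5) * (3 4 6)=(2 9 12 5)(3 4 6)(7 10)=[0, 1, 9, 4, 6, 2, 3, 10, 8, 12, 7, 11, 5]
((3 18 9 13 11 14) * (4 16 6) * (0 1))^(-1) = ((0 1)(3 18 9 13 11 14)(4 16 6))^(-1) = (0 1)(3 14 11 13 9 18)(4 6 16)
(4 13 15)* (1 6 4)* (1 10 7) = (1 6 4 13 15 10 7) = [0, 6, 2, 3, 13, 5, 4, 1, 8, 9, 7, 11, 12, 15, 14, 10]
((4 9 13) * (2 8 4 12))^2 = ((2 8 4 9 13 12))^2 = (2 4 13)(8 9 12)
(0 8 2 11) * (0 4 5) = [8, 1, 11, 3, 5, 0, 6, 7, 2, 9, 10, 4] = (0 8 2 11 4 5)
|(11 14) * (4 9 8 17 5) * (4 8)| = |(4 9)(5 8 17)(11 14)| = 6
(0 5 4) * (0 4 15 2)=(0 5 15 2)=[5, 1, 0, 3, 4, 15, 6, 7, 8, 9, 10, 11, 12, 13, 14, 2]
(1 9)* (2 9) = [0, 2, 9, 3, 4, 5, 6, 7, 8, 1] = (1 2 9)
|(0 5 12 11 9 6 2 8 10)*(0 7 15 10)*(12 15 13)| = |(0 5 15 10 7 13 12 11 9 6 2 8)| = 12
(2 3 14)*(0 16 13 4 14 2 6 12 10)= (0 16 13 4 14 6 12 10)(2 3)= [16, 1, 3, 2, 14, 5, 12, 7, 8, 9, 0, 11, 10, 4, 6, 15, 13]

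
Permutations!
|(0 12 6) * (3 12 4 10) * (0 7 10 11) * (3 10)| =|(0 4 11)(3 12 6 7)| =12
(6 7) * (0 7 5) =(0 7 6 5) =[7, 1, 2, 3, 4, 0, 5, 6]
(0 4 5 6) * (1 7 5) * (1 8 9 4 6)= [6, 7, 2, 3, 8, 1, 0, 5, 9, 4]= (0 6)(1 7 5)(4 8 9)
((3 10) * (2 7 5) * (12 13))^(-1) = (2 5 7)(3 10)(12 13)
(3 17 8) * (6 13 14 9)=(3 17 8)(6 13 14 9)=[0, 1, 2, 17, 4, 5, 13, 7, 3, 6, 10, 11, 12, 14, 9, 15, 16, 8]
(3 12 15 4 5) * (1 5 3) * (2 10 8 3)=(1 5)(2 10 8 3 12 15 4)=[0, 5, 10, 12, 2, 1, 6, 7, 3, 9, 8, 11, 15, 13, 14, 4]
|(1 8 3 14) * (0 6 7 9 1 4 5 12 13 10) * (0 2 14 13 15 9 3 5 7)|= 42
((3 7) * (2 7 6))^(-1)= ((2 7 3 6))^(-1)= (2 6 3 7)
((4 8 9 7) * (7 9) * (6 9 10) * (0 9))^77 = (0 9 10 6)(4 7 8)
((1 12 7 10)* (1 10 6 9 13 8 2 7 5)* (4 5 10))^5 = ((1 12 10 4 5)(2 7 6 9 13 8))^5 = (2 8 13 9 6 7)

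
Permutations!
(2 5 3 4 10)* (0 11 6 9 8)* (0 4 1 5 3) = (0 11 6 9 8 4 10 2 3 1 5) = [11, 5, 3, 1, 10, 0, 9, 7, 4, 8, 2, 6]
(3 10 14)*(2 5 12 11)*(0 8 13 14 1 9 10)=(0 8 13 14 3)(1 9 10)(2 5 12 11)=[8, 9, 5, 0, 4, 12, 6, 7, 13, 10, 1, 2, 11, 14, 3]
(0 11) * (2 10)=(0 11)(2 10)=[11, 1, 10, 3, 4, 5, 6, 7, 8, 9, 2, 0]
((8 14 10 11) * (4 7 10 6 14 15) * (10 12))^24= ((4 7 12 10 11 8 15)(6 14))^24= (4 10 15 12 8 7 11)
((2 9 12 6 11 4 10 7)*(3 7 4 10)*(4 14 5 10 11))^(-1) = (2 7 3 4 6 12 9)(5 14 10) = ((2 9 12 6 4 3 7)(5 10 14))^(-1)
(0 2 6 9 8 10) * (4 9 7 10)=(0 2 6 7 10)(4 9 8)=[2, 1, 6, 3, 9, 5, 7, 10, 4, 8, 0]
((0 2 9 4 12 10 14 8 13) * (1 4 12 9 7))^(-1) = (0 13 8 14 10 12 9 4 1 7 2)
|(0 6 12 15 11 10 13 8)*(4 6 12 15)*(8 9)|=10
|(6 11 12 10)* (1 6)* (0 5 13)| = |(0 5 13)(1 6 11 12 10)| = 15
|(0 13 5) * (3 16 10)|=|(0 13 5)(3 16 10)|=3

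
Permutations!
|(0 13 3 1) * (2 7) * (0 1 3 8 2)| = 5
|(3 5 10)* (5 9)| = |(3 9 5 10)| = 4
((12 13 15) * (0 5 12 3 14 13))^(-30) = (3 13)(14 15)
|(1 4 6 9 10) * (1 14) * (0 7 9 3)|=9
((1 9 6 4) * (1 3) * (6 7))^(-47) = ((1 9 7 6 4 3))^(-47) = (1 9 7 6 4 3)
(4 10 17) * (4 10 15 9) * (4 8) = [0, 1, 2, 3, 15, 5, 6, 7, 4, 8, 17, 11, 12, 13, 14, 9, 16, 10] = (4 15 9 8)(10 17)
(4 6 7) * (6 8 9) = (4 8 9 6 7) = [0, 1, 2, 3, 8, 5, 7, 4, 9, 6]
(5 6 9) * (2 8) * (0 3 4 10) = (0 3 4 10)(2 8)(5 6 9) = [3, 1, 8, 4, 10, 6, 9, 7, 2, 5, 0]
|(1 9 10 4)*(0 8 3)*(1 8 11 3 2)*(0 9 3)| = |(0 11)(1 3 9 10 4 8 2)| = 14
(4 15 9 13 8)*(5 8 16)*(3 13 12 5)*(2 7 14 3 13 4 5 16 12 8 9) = (2 7 14 3 4 15)(5 9 8)(12 16 13) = [0, 1, 7, 4, 15, 9, 6, 14, 5, 8, 10, 11, 16, 12, 3, 2, 13]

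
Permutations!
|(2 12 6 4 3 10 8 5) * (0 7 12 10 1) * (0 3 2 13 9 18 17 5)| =|(0 7 12 6 4 2 10 8)(1 3)(5 13 9 18 17)| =40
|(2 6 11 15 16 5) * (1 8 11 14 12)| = 10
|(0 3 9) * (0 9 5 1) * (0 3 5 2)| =|(9)(0 5 1 3 2)| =5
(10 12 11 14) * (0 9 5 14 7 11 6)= (0 9 5 14 10 12 6)(7 11)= [9, 1, 2, 3, 4, 14, 0, 11, 8, 5, 12, 7, 6, 13, 10]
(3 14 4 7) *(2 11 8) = (2 11 8)(3 14 4 7) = [0, 1, 11, 14, 7, 5, 6, 3, 2, 9, 10, 8, 12, 13, 4]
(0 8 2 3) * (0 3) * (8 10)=(0 10 8 2)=[10, 1, 0, 3, 4, 5, 6, 7, 2, 9, 8]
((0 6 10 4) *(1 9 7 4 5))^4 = ((0 6 10 5 1 9 7 4))^4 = (0 1)(4 5)(6 9)(7 10)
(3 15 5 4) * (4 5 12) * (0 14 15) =(0 14 15 12 4 3) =[14, 1, 2, 0, 3, 5, 6, 7, 8, 9, 10, 11, 4, 13, 15, 12]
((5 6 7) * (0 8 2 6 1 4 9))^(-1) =(0 9 4 1 5 7 6 2 8)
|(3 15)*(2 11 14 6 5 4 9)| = 14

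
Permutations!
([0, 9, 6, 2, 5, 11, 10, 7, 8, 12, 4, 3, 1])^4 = [0, 9, 5, 4, 2, 6, 11, 7, 8, 12, 3, 10, 1]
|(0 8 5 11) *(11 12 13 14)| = |(0 8 5 12 13 14 11)| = 7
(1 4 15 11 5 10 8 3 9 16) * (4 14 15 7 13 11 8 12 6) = (1 14 15 8 3 9 16)(4 7 13 11 5 10 12 6) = [0, 14, 2, 9, 7, 10, 4, 13, 3, 16, 12, 5, 6, 11, 15, 8, 1]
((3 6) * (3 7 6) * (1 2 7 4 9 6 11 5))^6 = (1 2 7 11 5)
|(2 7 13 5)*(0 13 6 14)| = 7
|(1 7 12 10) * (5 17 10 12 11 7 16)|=10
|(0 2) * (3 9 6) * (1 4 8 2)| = 15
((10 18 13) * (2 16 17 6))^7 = (2 6 17 16)(10 18 13)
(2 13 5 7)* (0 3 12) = [3, 1, 13, 12, 4, 7, 6, 2, 8, 9, 10, 11, 0, 5] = (0 3 12)(2 13 5 7)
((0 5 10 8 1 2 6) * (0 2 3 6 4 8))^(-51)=(10)(1 2)(3 4)(6 8)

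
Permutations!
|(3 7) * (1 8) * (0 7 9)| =|(0 7 3 9)(1 8)| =4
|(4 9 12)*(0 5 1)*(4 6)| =12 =|(0 5 1)(4 9 12 6)|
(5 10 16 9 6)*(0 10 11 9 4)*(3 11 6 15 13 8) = (0 10 16 4)(3 11 9 15 13 8)(5 6) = [10, 1, 2, 11, 0, 6, 5, 7, 3, 15, 16, 9, 12, 8, 14, 13, 4]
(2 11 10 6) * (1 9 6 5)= (1 9 6 2 11 10 5)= [0, 9, 11, 3, 4, 1, 2, 7, 8, 6, 5, 10]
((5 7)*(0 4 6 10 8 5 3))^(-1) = (0 3 7 5 8 10 6 4)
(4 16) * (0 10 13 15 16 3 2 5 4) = (0 10 13 15 16)(2 5 4 3) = [10, 1, 5, 2, 3, 4, 6, 7, 8, 9, 13, 11, 12, 15, 14, 16, 0]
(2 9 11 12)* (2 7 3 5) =(2 9 11 12 7 3 5) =[0, 1, 9, 5, 4, 2, 6, 3, 8, 11, 10, 12, 7]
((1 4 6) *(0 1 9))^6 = (0 1 4 6 9)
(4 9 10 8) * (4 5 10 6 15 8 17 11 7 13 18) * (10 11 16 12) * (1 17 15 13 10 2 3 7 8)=(1 17 16 12 2 3 7 10 15)(4 9 6 13 18)(5 11 8)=[0, 17, 3, 7, 9, 11, 13, 10, 5, 6, 15, 8, 2, 18, 14, 1, 12, 16, 4]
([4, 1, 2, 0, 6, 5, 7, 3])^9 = [3, 1, 2, 7, 0, 5, 4, 6]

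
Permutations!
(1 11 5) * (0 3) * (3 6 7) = (0 6 7 3)(1 11 5) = [6, 11, 2, 0, 4, 1, 7, 3, 8, 9, 10, 5]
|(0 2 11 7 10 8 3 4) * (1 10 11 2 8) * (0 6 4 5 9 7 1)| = |(0 8 3 5 9 7 11 1 10)(4 6)| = 18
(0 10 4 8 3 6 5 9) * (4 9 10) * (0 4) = (3 6 5 10 9 4 8) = [0, 1, 2, 6, 8, 10, 5, 7, 3, 4, 9]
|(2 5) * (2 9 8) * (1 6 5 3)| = |(1 6 5 9 8 2 3)| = 7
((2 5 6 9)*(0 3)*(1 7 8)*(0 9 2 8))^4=((0 3 9 8 1 7)(2 5 6))^4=(0 1 9)(2 5 6)(3 7 8)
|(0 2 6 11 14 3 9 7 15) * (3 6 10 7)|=|(0 2 10 7 15)(3 9)(6 11 14)|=30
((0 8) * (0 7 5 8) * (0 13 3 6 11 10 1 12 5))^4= (0 11 5 13 10 8 3 1 7 6 12)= ((0 13 3 6 11 10 1 12 5 8 7))^4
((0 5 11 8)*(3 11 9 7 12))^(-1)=((0 5 9 7 12 3 11 8))^(-1)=(0 8 11 3 12 7 9 5)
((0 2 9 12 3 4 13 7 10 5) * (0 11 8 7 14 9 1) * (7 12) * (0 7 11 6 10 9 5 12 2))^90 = (3 13 5 10)(4 14 6 12)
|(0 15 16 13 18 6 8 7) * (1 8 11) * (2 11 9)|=|(0 15 16 13 18 6 9 2 11 1 8 7)|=12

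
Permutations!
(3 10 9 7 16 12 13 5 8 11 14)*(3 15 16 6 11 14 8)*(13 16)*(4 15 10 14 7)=[0, 1, 2, 14, 15, 3, 11, 6, 7, 4, 9, 8, 16, 5, 10, 13, 12]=(3 14 10 9 4 15 13 5)(6 11 8 7)(12 16)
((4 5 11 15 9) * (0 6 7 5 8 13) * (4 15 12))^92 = ((0 6 7 5 11 12 4 8 13)(9 15))^92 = (15)(0 7 11 4 13 6 5 12 8)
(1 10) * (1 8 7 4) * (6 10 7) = (1 7 4)(6 10 8) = [0, 7, 2, 3, 1, 5, 10, 4, 6, 9, 8]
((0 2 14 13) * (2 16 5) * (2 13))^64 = ((0 16 5 13)(2 14))^64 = (16)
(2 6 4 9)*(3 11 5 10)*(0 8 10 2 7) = (0 8 10 3 11 5 2 6 4 9 7) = [8, 1, 6, 11, 9, 2, 4, 0, 10, 7, 3, 5]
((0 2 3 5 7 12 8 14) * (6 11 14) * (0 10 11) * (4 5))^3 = ((0 2 3 4 5 7 12 8 6)(10 11 14))^3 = (14)(0 4 12)(2 5 8)(3 7 6)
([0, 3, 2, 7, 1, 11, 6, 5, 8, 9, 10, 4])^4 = (1 11 7)(3 4 5)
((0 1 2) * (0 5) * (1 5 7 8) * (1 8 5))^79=((8)(0 1 2 7 5))^79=(8)(0 5 7 2 1)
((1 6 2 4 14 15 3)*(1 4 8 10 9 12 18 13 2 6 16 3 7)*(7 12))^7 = ((1 16 3 4 14 15 12 18 13 2 8 10 9 7))^7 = (1 18)(2 3)(4 8)(7 12)(9 15)(10 14)(13 16)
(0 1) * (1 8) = [8, 0, 2, 3, 4, 5, 6, 7, 1] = (0 8 1)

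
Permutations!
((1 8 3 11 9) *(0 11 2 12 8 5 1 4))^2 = (0 9)(2 8)(3 12)(4 11)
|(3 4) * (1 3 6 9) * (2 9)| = |(1 3 4 6 2 9)| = 6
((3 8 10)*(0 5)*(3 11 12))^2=((0 5)(3 8 10 11 12))^2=(3 10 12 8 11)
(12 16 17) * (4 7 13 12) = (4 7 13 12 16 17) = [0, 1, 2, 3, 7, 5, 6, 13, 8, 9, 10, 11, 16, 12, 14, 15, 17, 4]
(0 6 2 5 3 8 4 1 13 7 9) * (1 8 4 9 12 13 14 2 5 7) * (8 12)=[6, 14, 7, 4, 12, 3, 5, 8, 9, 0, 10, 11, 13, 1, 2]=(0 6 5 3 4 12 13 1 14 2 7 8 9)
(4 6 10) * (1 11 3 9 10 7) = (1 11 3 9 10 4 6 7) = [0, 11, 2, 9, 6, 5, 7, 1, 8, 10, 4, 3]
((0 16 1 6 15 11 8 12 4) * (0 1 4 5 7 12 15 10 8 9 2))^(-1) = (0 2 9 11 15 8 10 6 1 4 16)(5 12 7)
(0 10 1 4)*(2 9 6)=(0 10 1 4)(2 9 6)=[10, 4, 9, 3, 0, 5, 2, 7, 8, 6, 1]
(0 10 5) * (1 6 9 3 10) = (0 1 6 9 3 10 5) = [1, 6, 2, 10, 4, 0, 9, 7, 8, 3, 5]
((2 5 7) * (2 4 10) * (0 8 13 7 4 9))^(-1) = (0 9 7 13 8)(2 10 4 5)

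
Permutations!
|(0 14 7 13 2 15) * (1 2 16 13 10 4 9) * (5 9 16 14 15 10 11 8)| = 12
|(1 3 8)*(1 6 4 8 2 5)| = 12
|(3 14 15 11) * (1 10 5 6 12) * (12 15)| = |(1 10 5 6 15 11 3 14 12)| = 9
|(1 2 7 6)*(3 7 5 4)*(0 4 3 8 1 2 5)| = 9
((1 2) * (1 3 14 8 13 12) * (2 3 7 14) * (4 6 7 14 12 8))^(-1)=((1 3 2 14 4 6 7 12)(8 13))^(-1)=(1 12 7 6 4 14 2 3)(8 13)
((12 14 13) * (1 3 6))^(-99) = (14)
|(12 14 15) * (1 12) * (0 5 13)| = 12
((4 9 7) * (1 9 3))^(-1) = (1 3 4 7 9)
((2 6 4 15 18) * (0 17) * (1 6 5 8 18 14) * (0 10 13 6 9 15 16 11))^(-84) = (18)(0 6)(4 17)(10 16)(11 13)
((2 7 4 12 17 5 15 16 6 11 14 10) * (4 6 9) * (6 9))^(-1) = ((2 7 9 4 12 17 5 15 16 6 11 14 10))^(-1) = (2 10 14 11 6 16 15 5 17 12 4 9 7)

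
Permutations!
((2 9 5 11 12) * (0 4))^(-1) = (0 4)(2 12 11 5 9)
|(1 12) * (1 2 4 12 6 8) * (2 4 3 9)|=6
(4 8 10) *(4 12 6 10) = (4 8)(6 10 12) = [0, 1, 2, 3, 8, 5, 10, 7, 4, 9, 12, 11, 6]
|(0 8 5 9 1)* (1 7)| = |(0 8 5 9 7 1)| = 6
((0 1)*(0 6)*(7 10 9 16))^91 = ((0 1 6)(7 10 9 16))^91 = (0 1 6)(7 16 9 10)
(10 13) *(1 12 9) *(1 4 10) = [0, 12, 2, 3, 10, 5, 6, 7, 8, 4, 13, 11, 9, 1] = (1 12 9 4 10 13)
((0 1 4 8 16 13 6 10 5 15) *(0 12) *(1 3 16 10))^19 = (0 8 16 5 6 12 4 3 10 13 15 1)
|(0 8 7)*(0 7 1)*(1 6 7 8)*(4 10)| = 6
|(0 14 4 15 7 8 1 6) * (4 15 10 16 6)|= |(0 14 15 7 8 1 4 10 16 6)|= 10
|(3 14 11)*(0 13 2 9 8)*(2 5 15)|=|(0 13 5 15 2 9 8)(3 14 11)|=21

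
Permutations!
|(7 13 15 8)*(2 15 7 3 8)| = 2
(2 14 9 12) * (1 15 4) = (1 15 4)(2 14 9 12) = [0, 15, 14, 3, 1, 5, 6, 7, 8, 12, 10, 11, 2, 13, 9, 4]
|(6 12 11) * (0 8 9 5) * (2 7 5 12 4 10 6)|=24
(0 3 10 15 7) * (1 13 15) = (0 3 10 1 13 15 7) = [3, 13, 2, 10, 4, 5, 6, 0, 8, 9, 1, 11, 12, 15, 14, 7]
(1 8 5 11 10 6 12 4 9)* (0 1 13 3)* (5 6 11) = (0 1 8 6 12 4 9 13 3)(10 11) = [1, 8, 2, 0, 9, 5, 12, 7, 6, 13, 11, 10, 4, 3]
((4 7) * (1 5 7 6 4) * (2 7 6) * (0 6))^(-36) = ((0 6 4 2 7 1 5))^(-36) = (0 5 1 7 2 4 6)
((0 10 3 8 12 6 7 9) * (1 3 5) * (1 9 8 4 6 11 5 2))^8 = (0 8 1 5 6 10 12 3 9 7 2 11 4)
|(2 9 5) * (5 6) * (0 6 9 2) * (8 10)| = |(0 6 5)(8 10)| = 6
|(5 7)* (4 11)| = |(4 11)(5 7)| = 2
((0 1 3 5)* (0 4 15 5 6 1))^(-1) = ((1 3 6)(4 15 5))^(-1) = (1 6 3)(4 5 15)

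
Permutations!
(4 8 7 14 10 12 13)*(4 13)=(4 8 7 14 10 12)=[0, 1, 2, 3, 8, 5, 6, 14, 7, 9, 12, 11, 4, 13, 10]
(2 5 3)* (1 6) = [0, 6, 5, 2, 4, 3, 1] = (1 6)(2 5 3)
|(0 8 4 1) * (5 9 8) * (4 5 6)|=|(0 6 4 1)(5 9 8)|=12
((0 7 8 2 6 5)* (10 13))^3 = ((0 7 8 2 6 5)(10 13))^3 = (0 2)(5 8)(6 7)(10 13)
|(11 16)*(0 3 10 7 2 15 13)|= 14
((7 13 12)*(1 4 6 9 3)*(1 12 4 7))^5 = (1 9 13 12 6 7 3 4)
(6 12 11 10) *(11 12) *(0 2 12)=(0 2 12)(6 11 10)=[2, 1, 12, 3, 4, 5, 11, 7, 8, 9, 6, 10, 0]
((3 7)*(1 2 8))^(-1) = ((1 2 8)(3 7))^(-1) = (1 8 2)(3 7)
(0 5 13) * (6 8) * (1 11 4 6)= (0 5 13)(1 11 4 6 8)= [5, 11, 2, 3, 6, 13, 8, 7, 1, 9, 10, 4, 12, 0]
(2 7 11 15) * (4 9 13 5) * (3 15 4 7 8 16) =(2 8 16 3 15)(4 9 13 5 7 11) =[0, 1, 8, 15, 9, 7, 6, 11, 16, 13, 10, 4, 12, 5, 14, 2, 3]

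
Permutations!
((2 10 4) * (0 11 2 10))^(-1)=(0 2 11)(4 10)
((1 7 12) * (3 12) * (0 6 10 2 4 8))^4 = ((0 6 10 2 4 8)(1 7 3 12))^4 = (12)(0 4 10)(2 6 8)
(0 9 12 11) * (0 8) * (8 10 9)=(0 8)(9 12 11 10)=[8, 1, 2, 3, 4, 5, 6, 7, 0, 12, 9, 10, 11]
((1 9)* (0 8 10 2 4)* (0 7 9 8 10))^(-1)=(0 8 1 9 7 4 2 10)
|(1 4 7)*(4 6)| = 4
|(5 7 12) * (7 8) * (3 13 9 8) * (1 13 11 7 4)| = 5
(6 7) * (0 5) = [5, 1, 2, 3, 4, 0, 7, 6] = (0 5)(6 7)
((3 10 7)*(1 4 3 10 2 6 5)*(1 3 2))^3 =(1 6)(2 3)(4 5)(7 10) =((1 4 2 6 5 3)(7 10))^3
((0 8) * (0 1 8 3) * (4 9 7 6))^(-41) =(0 3)(1 8)(4 6 7 9)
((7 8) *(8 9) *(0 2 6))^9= (9)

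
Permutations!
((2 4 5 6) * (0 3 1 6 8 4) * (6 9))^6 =((0 3 1 9 6 2)(4 5 8))^6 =(9)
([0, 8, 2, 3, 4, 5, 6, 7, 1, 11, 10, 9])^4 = [0, 1, 2, 3, 4, 5, 6, 7, 8, 9, 10, 11]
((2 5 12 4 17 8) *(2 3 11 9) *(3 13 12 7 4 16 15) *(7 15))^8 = (2 15 11)(3 9 5)(4 17 8 13 12 16 7)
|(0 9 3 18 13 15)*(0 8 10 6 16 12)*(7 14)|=22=|(0 9 3 18 13 15 8 10 6 16 12)(7 14)|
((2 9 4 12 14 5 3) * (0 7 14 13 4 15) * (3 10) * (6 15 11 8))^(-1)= ((0 7 14 5 10 3 2 9 11 8 6 15)(4 12 13))^(-1)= (0 15 6 8 11 9 2 3 10 5 14 7)(4 13 12)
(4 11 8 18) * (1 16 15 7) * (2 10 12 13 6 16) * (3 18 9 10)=(1 2 3 18 4 11 8 9 10 12 13 6 16 15 7)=[0, 2, 3, 18, 11, 5, 16, 1, 9, 10, 12, 8, 13, 6, 14, 7, 15, 17, 4]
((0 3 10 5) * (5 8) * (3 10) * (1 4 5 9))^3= ((0 10 8 9 1 4 5))^3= (0 9 5 8 4 10 1)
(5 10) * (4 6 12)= (4 6 12)(5 10)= [0, 1, 2, 3, 6, 10, 12, 7, 8, 9, 5, 11, 4]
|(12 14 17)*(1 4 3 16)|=|(1 4 3 16)(12 14 17)|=12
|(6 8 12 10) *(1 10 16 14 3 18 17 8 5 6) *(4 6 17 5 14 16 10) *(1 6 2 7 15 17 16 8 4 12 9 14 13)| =35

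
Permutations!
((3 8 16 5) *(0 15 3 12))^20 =((0 15 3 8 16 5 12))^20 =(0 12 5 16 8 3 15)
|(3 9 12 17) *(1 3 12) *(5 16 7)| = 6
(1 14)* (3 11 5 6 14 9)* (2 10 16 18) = [0, 9, 10, 11, 4, 6, 14, 7, 8, 3, 16, 5, 12, 13, 1, 15, 18, 17, 2] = (1 9 3 11 5 6 14)(2 10 16 18)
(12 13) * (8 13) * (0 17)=[17, 1, 2, 3, 4, 5, 6, 7, 13, 9, 10, 11, 8, 12, 14, 15, 16, 0]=(0 17)(8 13 12)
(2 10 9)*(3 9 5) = (2 10 5 3 9) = [0, 1, 10, 9, 4, 3, 6, 7, 8, 2, 5]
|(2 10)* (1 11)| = 2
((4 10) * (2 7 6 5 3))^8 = (10)(2 5 7 3 6)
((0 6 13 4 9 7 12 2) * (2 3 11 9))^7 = (0 13 2 6 4)(3 9 12 11 7)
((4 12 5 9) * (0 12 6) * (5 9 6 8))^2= (0 9 8 6 12 4 5)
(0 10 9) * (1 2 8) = [10, 2, 8, 3, 4, 5, 6, 7, 1, 0, 9] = (0 10 9)(1 2 8)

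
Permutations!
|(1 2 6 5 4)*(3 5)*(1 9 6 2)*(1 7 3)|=|(1 7 3 5 4 9 6)|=7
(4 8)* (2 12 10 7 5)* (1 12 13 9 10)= (1 12)(2 13 9 10 7 5)(4 8)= [0, 12, 13, 3, 8, 2, 6, 5, 4, 10, 7, 11, 1, 9]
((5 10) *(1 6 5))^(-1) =((1 6 5 10))^(-1) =(1 10 5 6)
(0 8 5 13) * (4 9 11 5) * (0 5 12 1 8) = (1 8 4 9 11 12)(5 13) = [0, 8, 2, 3, 9, 13, 6, 7, 4, 11, 10, 12, 1, 5]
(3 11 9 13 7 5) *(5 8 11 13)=[0, 1, 2, 13, 4, 3, 6, 8, 11, 5, 10, 9, 12, 7]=(3 13 7 8 11 9 5)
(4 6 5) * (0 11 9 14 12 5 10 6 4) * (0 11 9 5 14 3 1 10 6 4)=[9, 10, 2, 1, 0, 11, 6, 7, 8, 3, 4, 5, 14, 13, 12]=(0 9 3 1 10 4)(5 11)(12 14)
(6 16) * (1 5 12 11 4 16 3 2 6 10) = (1 5 12 11 4 16 10)(2 6 3) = [0, 5, 6, 2, 16, 12, 3, 7, 8, 9, 1, 4, 11, 13, 14, 15, 10]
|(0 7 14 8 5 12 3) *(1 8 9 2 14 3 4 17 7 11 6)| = 33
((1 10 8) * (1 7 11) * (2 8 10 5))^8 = (1 2 7)(5 8 11)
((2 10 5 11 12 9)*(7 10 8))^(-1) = ((2 8 7 10 5 11 12 9))^(-1) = (2 9 12 11 5 10 7 8)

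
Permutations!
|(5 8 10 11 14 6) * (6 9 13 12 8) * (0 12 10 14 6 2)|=11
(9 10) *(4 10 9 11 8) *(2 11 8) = (2 11)(4 10 8) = [0, 1, 11, 3, 10, 5, 6, 7, 4, 9, 8, 2]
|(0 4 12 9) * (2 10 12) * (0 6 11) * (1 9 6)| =|(0 4 2 10 12 6 11)(1 9)| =14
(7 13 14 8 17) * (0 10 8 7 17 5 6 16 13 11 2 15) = (17)(0 10 8 5 6 16 13 14 7 11 2 15) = [10, 1, 15, 3, 4, 6, 16, 11, 5, 9, 8, 2, 12, 14, 7, 0, 13, 17]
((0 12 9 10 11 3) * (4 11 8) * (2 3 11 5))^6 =((0 12 9 10 8 4 5 2 3))^6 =(0 5 10)(2 8 12)(3 4 9)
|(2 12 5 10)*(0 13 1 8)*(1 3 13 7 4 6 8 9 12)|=|(0 7 4 6 8)(1 9 12 5 10 2)(3 13)|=30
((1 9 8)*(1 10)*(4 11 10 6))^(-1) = (1 10 11 4 6 8 9)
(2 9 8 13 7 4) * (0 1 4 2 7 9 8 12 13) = (0 1 4 7 2 8)(9 12 13) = [1, 4, 8, 3, 7, 5, 6, 2, 0, 12, 10, 11, 13, 9]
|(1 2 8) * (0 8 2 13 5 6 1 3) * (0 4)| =4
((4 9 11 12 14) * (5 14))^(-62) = ((4 9 11 12 5 14))^(-62) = (4 5 11)(9 14 12)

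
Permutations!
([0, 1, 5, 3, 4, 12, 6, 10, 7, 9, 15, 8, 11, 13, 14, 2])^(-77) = (2 11 10 5 8 15 12 7)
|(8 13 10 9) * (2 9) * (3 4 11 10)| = 8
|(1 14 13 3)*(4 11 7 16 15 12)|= 12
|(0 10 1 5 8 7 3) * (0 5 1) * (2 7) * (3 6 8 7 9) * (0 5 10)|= 8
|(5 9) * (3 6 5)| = |(3 6 5 9)| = 4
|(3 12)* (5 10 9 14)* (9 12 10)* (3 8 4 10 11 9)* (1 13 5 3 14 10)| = 11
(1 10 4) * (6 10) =(1 6 10 4) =[0, 6, 2, 3, 1, 5, 10, 7, 8, 9, 4]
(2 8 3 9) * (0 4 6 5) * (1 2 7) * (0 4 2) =(0 2 8 3 9 7 1)(4 6 5) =[2, 0, 8, 9, 6, 4, 5, 1, 3, 7]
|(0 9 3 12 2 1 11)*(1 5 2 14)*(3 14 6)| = |(0 9 14 1 11)(2 5)(3 12 6)| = 30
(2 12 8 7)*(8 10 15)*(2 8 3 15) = (2 12 10)(3 15)(7 8) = [0, 1, 12, 15, 4, 5, 6, 8, 7, 9, 2, 11, 10, 13, 14, 3]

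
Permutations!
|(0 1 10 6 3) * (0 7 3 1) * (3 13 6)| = |(1 10 3 7 13 6)| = 6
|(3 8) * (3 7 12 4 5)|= |(3 8 7 12 4 5)|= 6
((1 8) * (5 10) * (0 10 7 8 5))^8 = ((0 10)(1 5 7 8))^8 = (10)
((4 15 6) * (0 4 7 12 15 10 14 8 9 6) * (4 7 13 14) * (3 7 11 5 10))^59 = (0 3 11 7 5 12 10 15 4)(6 9 8 14 13)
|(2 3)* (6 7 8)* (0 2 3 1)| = |(0 2 1)(6 7 8)| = 3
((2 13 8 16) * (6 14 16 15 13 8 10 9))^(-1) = (2 16 14 6 9 10 13 15 8) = ((2 8 15 13 10 9 6 14 16))^(-1)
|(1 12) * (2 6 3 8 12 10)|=7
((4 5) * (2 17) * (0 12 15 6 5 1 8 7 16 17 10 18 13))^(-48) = (0 10 16 1 6)(2 7 4 15 13)(5 12 18 17 8)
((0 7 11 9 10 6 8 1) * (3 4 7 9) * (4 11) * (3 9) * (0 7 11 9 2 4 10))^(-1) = (0 9 3)(1 8 6 10 7)(2 11 4)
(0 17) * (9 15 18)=(0 17)(9 15 18)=[17, 1, 2, 3, 4, 5, 6, 7, 8, 15, 10, 11, 12, 13, 14, 18, 16, 0, 9]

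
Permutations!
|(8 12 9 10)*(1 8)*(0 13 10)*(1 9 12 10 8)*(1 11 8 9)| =12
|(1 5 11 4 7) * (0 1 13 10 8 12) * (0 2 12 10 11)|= |(0 1 5)(2 12)(4 7 13 11)(8 10)|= 12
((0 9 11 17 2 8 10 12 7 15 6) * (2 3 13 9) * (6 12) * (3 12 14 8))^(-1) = (0 6 10 8 14 15 7 12 17 11 9 13 3 2)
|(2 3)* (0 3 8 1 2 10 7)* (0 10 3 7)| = 3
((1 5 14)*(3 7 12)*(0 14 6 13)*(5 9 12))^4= (0 12 6 1 7)(3 13 9 5 14)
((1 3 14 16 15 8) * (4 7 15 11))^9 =(16)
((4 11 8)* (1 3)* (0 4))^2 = ((0 4 11 8)(1 3))^2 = (0 11)(4 8)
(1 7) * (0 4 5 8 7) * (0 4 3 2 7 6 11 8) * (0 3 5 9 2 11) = (0 5 3 11 8 6)(1 4 9 2 7) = [5, 4, 7, 11, 9, 3, 0, 1, 6, 2, 10, 8]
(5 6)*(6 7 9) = (5 7 9 6) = [0, 1, 2, 3, 4, 7, 5, 9, 8, 6]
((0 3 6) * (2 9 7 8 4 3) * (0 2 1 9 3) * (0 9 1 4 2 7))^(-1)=(0 9 4)(2 8 7 6 3)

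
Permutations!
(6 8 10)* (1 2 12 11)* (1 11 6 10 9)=[0, 2, 12, 3, 4, 5, 8, 7, 9, 1, 10, 11, 6]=(1 2 12 6 8 9)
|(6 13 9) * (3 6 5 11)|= |(3 6 13 9 5 11)|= 6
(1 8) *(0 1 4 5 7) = [1, 8, 2, 3, 5, 7, 6, 0, 4] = (0 1 8 4 5 7)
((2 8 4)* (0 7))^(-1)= ((0 7)(2 8 4))^(-1)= (0 7)(2 4 8)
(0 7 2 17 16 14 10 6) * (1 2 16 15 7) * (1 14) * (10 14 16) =[16, 2, 17, 3, 4, 5, 0, 10, 8, 9, 6, 11, 12, 13, 14, 7, 1, 15] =(0 16 1 2 17 15 7 10 6)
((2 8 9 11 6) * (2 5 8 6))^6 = (11)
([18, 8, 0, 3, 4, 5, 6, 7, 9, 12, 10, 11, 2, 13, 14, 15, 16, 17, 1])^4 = [9, 2, 8, 3, 4, 5, 6, 7, 0, 18, 10, 11, 1, 13, 14, 15, 16, 17, 12]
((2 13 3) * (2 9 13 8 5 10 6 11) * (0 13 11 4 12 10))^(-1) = (0 5 8 2 11 9 3 13)(4 6 10 12)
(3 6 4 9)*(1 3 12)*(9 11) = (1 3 6 4 11 9 12) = [0, 3, 2, 6, 11, 5, 4, 7, 8, 12, 10, 9, 1]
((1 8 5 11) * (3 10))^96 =((1 8 5 11)(3 10))^96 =(11)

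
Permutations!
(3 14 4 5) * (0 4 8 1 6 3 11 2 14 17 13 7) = (0 4 5 11 2 14 8 1 6 3 17 13 7) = [4, 6, 14, 17, 5, 11, 3, 0, 1, 9, 10, 2, 12, 7, 8, 15, 16, 13]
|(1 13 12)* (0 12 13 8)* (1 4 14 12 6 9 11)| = |(0 6 9 11 1 8)(4 14 12)| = 6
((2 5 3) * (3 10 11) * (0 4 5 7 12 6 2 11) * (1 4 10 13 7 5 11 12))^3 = ((0 10)(1 4 11 3 12 6 2 5 13 7))^3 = (0 10)(1 3 2 7 11 6 13 4 12 5)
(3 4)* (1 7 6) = [0, 7, 2, 4, 3, 5, 1, 6] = (1 7 6)(3 4)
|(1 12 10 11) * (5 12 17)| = 6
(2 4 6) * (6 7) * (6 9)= [0, 1, 4, 3, 7, 5, 2, 9, 8, 6]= (2 4 7 9 6)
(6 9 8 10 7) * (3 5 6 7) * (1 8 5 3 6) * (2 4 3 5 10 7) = (1 8 7 2 4 3 5)(6 9 10) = [0, 8, 4, 5, 3, 1, 9, 2, 7, 10, 6]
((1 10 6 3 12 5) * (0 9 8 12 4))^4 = (0 5 3 8 10)(1 4 12 6 9)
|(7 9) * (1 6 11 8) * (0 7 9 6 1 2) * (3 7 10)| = |(0 10 3 7 6 11 8 2)| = 8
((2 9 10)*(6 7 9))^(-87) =((2 6 7 9 10))^(-87) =(2 9 6 10 7)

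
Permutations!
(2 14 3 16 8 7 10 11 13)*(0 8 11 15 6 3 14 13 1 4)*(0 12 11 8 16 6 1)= (0 16 8 7 10 15 1 4 12 11)(2 13)(3 6)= [16, 4, 13, 6, 12, 5, 3, 10, 7, 9, 15, 0, 11, 2, 14, 1, 8]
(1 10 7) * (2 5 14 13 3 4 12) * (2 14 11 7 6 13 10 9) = (1 9 2 5 11 7)(3 4 12 14 10 6 13) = [0, 9, 5, 4, 12, 11, 13, 1, 8, 2, 6, 7, 14, 3, 10]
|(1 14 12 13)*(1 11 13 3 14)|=|(3 14 12)(11 13)|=6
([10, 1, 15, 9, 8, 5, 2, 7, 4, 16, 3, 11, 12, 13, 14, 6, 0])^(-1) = (0 16 9 3 10)(2 6 15)(4 8)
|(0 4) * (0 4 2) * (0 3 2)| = 2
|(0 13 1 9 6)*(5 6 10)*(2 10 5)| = |(0 13 1 9 5 6)(2 10)| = 6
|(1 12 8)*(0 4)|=6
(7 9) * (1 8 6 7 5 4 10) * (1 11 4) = [0, 8, 2, 3, 10, 1, 7, 9, 6, 5, 11, 4] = (1 8 6 7 9 5)(4 10 11)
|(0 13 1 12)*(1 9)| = |(0 13 9 1 12)| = 5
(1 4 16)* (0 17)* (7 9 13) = (0 17)(1 4 16)(7 9 13) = [17, 4, 2, 3, 16, 5, 6, 9, 8, 13, 10, 11, 12, 7, 14, 15, 1, 0]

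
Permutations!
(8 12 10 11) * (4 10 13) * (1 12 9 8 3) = [0, 12, 2, 1, 10, 5, 6, 7, 9, 8, 11, 3, 13, 4] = (1 12 13 4 10 11 3)(8 9)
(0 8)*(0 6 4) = [8, 1, 2, 3, 0, 5, 4, 7, 6] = (0 8 6 4)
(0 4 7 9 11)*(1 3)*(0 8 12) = (0 4 7 9 11 8 12)(1 3) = [4, 3, 2, 1, 7, 5, 6, 9, 12, 11, 10, 8, 0]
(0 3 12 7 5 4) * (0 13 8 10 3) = (3 12 7 5 4 13 8 10) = [0, 1, 2, 12, 13, 4, 6, 5, 10, 9, 3, 11, 7, 8]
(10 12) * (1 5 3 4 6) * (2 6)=(1 5 3 4 2 6)(10 12)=[0, 5, 6, 4, 2, 3, 1, 7, 8, 9, 12, 11, 10]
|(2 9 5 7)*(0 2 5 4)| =|(0 2 9 4)(5 7)| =4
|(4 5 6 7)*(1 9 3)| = |(1 9 3)(4 5 6 7)| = 12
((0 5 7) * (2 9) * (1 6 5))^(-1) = ((0 1 6 5 7)(2 9))^(-1) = (0 7 5 6 1)(2 9)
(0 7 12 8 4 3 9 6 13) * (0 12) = (0 7)(3 9 6 13 12 8 4) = [7, 1, 2, 9, 3, 5, 13, 0, 4, 6, 10, 11, 8, 12]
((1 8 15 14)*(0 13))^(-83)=((0 13)(1 8 15 14))^(-83)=(0 13)(1 8 15 14)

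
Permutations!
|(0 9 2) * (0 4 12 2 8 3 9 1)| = 6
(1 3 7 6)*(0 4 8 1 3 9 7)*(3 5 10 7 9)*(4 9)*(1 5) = [9, 3, 2, 0, 8, 10, 1, 6, 5, 4, 7] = (0 9 4 8 5 10 7 6 1 3)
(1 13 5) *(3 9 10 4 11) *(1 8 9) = [0, 13, 2, 1, 11, 8, 6, 7, 9, 10, 4, 3, 12, 5] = (1 13 5 8 9 10 4 11 3)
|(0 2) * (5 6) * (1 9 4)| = 6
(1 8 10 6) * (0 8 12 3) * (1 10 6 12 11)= (0 8 6 10 12 3)(1 11)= [8, 11, 2, 0, 4, 5, 10, 7, 6, 9, 12, 1, 3]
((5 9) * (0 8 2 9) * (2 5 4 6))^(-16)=(9)(0 5 8)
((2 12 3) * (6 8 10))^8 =(2 3 12)(6 10 8)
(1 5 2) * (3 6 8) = (1 5 2)(3 6 8) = [0, 5, 1, 6, 4, 2, 8, 7, 3]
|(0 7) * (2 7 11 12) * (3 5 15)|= 15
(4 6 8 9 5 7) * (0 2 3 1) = [2, 0, 3, 1, 6, 7, 8, 4, 9, 5] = (0 2 3 1)(4 6 8 9 5 7)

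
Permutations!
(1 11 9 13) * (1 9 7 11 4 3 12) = (1 4 3 12)(7 11)(9 13) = [0, 4, 2, 12, 3, 5, 6, 11, 8, 13, 10, 7, 1, 9]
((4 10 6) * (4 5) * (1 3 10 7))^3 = (1 6 7 10 4 3 5)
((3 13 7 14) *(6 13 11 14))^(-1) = (3 14 11)(6 7 13)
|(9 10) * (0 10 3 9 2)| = |(0 10 2)(3 9)| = 6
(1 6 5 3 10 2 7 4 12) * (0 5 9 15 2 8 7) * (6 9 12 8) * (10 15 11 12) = (0 5 3 15 2)(1 9 11 12)(4 8 7)(6 10) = [5, 9, 0, 15, 8, 3, 10, 4, 7, 11, 6, 12, 1, 13, 14, 2]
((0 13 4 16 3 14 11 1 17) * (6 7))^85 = (0 3 17 16 1 4 11 13 14)(6 7) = ((0 13 4 16 3 14 11 1 17)(6 7))^85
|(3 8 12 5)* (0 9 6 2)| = 4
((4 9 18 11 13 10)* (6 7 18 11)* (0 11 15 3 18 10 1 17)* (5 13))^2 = (0 5 1)(3 6 10 9)(4 15 18 7)(11 13 17)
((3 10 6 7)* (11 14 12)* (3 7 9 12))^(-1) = (3 14 11 12 9 6 10)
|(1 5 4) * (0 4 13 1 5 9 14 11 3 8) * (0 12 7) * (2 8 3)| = 12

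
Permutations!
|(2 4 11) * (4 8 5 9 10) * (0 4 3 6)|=10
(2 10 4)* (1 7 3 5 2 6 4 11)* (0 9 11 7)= (0 9 11 1)(2 10 7 3 5)(4 6)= [9, 0, 10, 5, 6, 2, 4, 3, 8, 11, 7, 1]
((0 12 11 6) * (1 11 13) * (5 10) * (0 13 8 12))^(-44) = ((1 11 6 13)(5 10)(8 12))^(-44) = (13)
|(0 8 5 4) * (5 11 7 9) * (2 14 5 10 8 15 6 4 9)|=|(0 15 6 4)(2 14 5 9 10 8 11 7)|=8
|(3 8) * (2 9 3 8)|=3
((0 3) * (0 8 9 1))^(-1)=(0 1 9 8 3)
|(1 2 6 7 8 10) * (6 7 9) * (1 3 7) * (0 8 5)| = 6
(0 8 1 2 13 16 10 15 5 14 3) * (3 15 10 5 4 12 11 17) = (0 8 1 2 13 16 5 14 15 4 12 11 17 3) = [8, 2, 13, 0, 12, 14, 6, 7, 1, 9, 10, 17, 11, 16, 15, 4, 5, 3]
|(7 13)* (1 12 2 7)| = 5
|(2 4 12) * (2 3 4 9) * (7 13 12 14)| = 6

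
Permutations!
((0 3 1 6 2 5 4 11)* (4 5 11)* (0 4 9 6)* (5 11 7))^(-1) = (0 1 3)(2 6 9 4 11 5 7) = ((0 3 1)(2 7 5 11 4 9 6))^(-1)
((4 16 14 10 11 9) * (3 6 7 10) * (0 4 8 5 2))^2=(0 16 3 7 11 8 2 4 14 6 10 9 5)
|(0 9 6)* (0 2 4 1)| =6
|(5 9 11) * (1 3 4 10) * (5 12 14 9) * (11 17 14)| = |(1 3 4 10)(9 17 14)(11 12)| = 12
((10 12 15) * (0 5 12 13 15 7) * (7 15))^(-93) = ((0 5 12 15 10 13 7))^(-93) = (0 13 15 5 7 10 12)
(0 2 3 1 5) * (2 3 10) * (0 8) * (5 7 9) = (0 3 1 7 9 5 8)(2 10) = [3, 7, 10, 1, 4, 8, 6, 9, 0, 5, 2]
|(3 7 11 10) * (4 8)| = 4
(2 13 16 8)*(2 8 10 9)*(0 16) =(0 16 10 9 2 13) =[16, 1, 13, 3, 4, 5, 6, 7, 8, 2, 9, 11, 12, 0, 14, 15, 10]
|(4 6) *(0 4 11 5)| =|(0 4 6 11 5)| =5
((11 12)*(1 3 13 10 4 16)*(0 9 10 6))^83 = (0 10 16 3 6 9 4 1 13)(11 12)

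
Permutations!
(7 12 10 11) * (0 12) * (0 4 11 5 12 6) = (0 6)(4 11 7)(5 12 10) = [6, 1, 2, 3, 11, 12, 0, 4, 8, 9, 5, 7, 10]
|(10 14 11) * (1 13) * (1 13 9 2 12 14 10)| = |(1 9 2 12 14 11)| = 6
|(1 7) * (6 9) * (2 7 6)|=5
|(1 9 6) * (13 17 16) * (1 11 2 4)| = |(1 9 6 11 2 4)(13 17 16)| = 6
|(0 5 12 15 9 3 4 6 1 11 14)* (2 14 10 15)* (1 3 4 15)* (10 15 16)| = 45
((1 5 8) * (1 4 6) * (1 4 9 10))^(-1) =(1 10 9 8 5)(4 6) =((1 5 8 9 10)(4 6))^(-1)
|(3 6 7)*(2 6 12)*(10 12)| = 6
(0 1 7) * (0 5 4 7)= (0 1)(4 7 5)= [1, 0, 2, 3, 7, 4, 6, 5]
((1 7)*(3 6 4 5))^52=(7)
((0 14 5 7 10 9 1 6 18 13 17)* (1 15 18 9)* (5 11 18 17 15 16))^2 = ((0 14 11 18 13 15 17)(1 6 9 16 5 7 10))^2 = (0 11 13 17 14 18 15)(1 9 5 10 6 16 7)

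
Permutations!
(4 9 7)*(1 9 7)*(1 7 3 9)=(3 9 7 4)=[0, 1, 2, 9, 3, 5, 6, 4, 8, 7]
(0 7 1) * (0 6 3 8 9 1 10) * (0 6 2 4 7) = (1 2 4 7 10 6 3 8 9) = [0, 2, 4, 8, 7, 5, 3, 10, 9, 1, 6]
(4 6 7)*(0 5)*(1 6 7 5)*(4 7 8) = [1, 6, 2, 3, 8, 0, 5, 7, 4] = (0 1 6 5)(4 8)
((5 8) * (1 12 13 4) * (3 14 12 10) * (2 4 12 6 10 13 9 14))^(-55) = ((1 13 12 9 14 6 10 3 2 4)(5 8))^(-55) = (1 6)(2 9)(3 12)(4 14)(5 8)(10 13)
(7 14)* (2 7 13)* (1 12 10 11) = (1 12 10 11)(2 7 14 13) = [0, 12, 7, 3, 4, 5, 6, 14, 8, 9, 11, 1, 10, 2, 13]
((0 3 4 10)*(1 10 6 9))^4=((0 3 4 6 9 1 10))^4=(0 9 3 1 4 10 6)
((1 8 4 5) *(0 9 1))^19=(0 9 1 8 4 5)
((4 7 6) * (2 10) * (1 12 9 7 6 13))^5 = (13)(2 10)(4 6)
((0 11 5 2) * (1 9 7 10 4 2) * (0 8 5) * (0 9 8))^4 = (0 10 11 4 9 2 7)(1 8 5) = ((0 11 9 7 10 4 2)(1 8 5))^4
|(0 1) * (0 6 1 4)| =2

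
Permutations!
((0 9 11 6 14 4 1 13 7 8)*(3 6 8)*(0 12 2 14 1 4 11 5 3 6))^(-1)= ((0 9 5 3)(1 13 7 6)(2 14 11 8 12))^(-1)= (0 3 5 9)(1 6 7 13)(2 12 8 11 14)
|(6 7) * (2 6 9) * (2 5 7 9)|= 5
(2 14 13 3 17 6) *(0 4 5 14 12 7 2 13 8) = [4, 1, 12, 17, 5, 14, 13, 2, 0, 9, 10, 11, 7, 3, 8, 15, 16, 6] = (0 4 5 14 8)(2 12 7)(3 17 6 13)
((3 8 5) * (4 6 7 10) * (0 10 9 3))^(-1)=(0 5 8 3 9 7 6 4 10)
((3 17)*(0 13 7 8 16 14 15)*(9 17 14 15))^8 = ((0 13 7 8 16 15)(3 14 9 17))^8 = (17)(0 7 16)(8 15 13)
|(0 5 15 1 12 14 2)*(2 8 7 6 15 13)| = |(0 5 13 2)(1 12 14 8 7 6 15)| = 28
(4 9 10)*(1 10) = (1 10 4 9) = [0, 10, 2, 3, 9, 5, 6, 7, 8, 1, 4]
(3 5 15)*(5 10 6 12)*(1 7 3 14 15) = (1 7 3 10 6 12 5)(14 15) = [0, 7, 2, 10, 4, 1, 12, 3, 8, 9, 6, 11, 5, 13, 15, 14]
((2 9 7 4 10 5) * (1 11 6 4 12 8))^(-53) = (1 6 10 2 7 8 11 4 5 9 12)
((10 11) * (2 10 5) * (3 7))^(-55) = (2 10 11 5)(3 7)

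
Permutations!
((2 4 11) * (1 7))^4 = (2 4 11)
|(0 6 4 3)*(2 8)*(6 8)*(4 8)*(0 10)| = |(0 4 3 10)(2 6 8)| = 12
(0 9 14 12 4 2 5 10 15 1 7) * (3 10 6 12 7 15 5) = (0 9 14 7)(1 15)(2 3 10 5 6 12 4) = [9, 15, 3, 10, 2, 6, 12, 0, 8, 14, 5, 11, 4, 13, 7, 1]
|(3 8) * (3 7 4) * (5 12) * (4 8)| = 2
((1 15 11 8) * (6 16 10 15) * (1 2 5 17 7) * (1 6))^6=((2 5 17 7 6 16 10 15 11 8))^6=(2 10 17 11 6)(5 15 7 8 16)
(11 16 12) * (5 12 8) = [0, 1, 2, 3, 4, 12, 6, 7, 5, 9, 10, 16, 11, 13, 14, 15, 8] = (5 12 11 16 8)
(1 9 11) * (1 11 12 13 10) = (1 9 12 13 10) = [0, 9, 2, 3, 4, 5, 6, 7, 8, 12, 1, 11, 13, 10]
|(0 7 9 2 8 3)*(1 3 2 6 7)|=|(0 1 3)(2 8)(6 7 9)|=6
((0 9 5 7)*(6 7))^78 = (0 6 9 7 5)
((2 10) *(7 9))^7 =((2 10)(7 9))^7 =(2 10)(7 9)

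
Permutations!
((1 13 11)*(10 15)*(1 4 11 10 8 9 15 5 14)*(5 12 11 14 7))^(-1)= (1 14 4 11 12 10 13)(5 7)(8 15 9)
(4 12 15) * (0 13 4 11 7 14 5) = (0 13 4 12 15 11 7 14 5) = [13, 1, 2, 3, 12, 0, 6, 14, 8, 9, 10, 7, 15, 4, 5, 11]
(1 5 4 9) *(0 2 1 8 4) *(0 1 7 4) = (0 2 7 4 9 8)(1 5) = [2, 5, 7, 3, 9, 1, 6, 4, 0, 8]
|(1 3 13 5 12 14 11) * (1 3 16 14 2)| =9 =|(1 16 14 11 3 13 5 12 2)|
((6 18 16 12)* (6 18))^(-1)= (12 16 18)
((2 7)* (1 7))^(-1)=((1 7 2))^(-1)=(1 2 7)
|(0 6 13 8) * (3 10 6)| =6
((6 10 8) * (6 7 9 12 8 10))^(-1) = ((7 9 12 8))^(-1) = (7 8 12 9)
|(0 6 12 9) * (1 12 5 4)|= |(0 6 5 4 1 12 9)|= 7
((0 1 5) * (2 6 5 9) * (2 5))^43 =((0 1 9 5)(2 6))^43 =(0 5 9 1)(2 6)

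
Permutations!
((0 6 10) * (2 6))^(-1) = ((0 2 6 10))^(-1) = (0 10 6 2)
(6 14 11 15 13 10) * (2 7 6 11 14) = (2 7 6)(10 11 15 13) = [0, 1, 7, 3, 4, 5, 2, 6, 8, 9, 11, 15, 12, 10, 14, 13]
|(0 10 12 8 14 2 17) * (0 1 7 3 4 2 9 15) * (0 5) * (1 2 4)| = |(0 10 12 8 14 9 15 5)(1 7 3)(2 17)| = 24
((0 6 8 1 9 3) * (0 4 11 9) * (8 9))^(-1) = (0 1 8 11 4 3 9 6)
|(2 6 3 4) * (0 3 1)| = 6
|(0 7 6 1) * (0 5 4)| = |(0 7 6 1 5 4)| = 6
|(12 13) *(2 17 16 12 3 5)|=7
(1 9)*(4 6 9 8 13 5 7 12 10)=(1 8 13 5 7 12 10 4 6 9)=[0, 8, 2, 3, 6, 7, 9, 12, 13, 1, 4, 11, 10, 5]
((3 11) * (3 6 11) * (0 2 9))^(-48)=(11)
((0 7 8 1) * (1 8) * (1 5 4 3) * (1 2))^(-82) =(8)(0 5 3 1 7 4 2)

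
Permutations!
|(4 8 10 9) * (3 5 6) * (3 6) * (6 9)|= |(3 5)(4 8 10 6 9)|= 10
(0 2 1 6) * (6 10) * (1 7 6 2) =(0 1 10 2 7 6) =[1, 10, 7, 3, 4, 5, 0, 6, 8, 9, 2]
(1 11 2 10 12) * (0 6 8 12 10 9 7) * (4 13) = (0 6 8 12 1 11 2 9 7)(4 13) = [6, 11, 9, 3, 13, 5, 8, 0, 12, 7, 10, 2, 1, 4]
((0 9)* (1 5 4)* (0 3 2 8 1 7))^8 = ((0 9 3 2 8 1 5 4 7))^8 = (0 7 4 5 1 8 2 3 9)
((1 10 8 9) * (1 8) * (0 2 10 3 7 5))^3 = ((0 2 10 1 3 7 5)(8 9))^3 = (0 1 5 10 7 2 3)(8 9)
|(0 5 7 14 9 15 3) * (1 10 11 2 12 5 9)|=8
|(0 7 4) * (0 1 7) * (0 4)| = |(0 4 1 7)| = 4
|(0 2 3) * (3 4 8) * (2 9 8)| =4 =|(0 9 8 3)(2 4)|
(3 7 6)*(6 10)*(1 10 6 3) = (1 10 3 7 6) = [0, 10, 2, 7, 4, 5, 1, 6, 8, 9, 3]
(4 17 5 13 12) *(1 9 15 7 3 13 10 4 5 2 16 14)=(1 9 15 7 3 13 12 5 10 4 17 2 16 14)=[0, 9, 16, 13, 17, 10, 6, 3, 8, 15, 4, 11, 5, 12, 1, 7, 14, 2]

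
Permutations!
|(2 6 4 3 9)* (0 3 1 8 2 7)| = 20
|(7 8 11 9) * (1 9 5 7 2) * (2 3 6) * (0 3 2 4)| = |(0 3 6 4)(1 9 2)(5 7 8 11)| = 12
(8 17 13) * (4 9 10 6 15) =(4 9 10 6 15)(8 17 13) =[0, 1, 2, 3, 9, 5, 15, 7, 17, 10, 6, 11, 12, 8, 14, 4, 16, 13]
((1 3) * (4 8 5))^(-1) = (1 3)(4 5 8)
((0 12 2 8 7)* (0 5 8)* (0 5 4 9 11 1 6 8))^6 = ((0 12 2 5)(1 6 8 7 4 9 11))^6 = (0 2)(1 11 9 4 7 8 6)(5 12)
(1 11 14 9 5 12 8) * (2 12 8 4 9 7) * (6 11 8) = (1 8)(2 12 4 9 5 6 11 14 7) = [0, 8, 12, 3, 9, 6, 11, 2, 1, 5, 10, 14, 4, 13, 7]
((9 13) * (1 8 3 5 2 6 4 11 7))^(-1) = (1 7 11 4 6 2 5 3 8)(9 13) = ((1 8 3 5 2 6 4 11 7)(9 13))^(-1)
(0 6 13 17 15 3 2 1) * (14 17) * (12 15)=[6, 0, 1, 2, 4, 5, 13, 7, 8, 9, 10, 11, 15, 14, 17, 3, 16, 12]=(0 6 13 14 17 12 15 3 2 1)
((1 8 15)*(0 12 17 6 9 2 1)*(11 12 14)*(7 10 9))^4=((0 14 11 12 17 6 7 10 9 2 1 8 15))^4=(0 17 9 15 12 10 8 11 7 1 14 6 2)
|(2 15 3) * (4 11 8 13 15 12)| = |(2 12 4 11 8 13 15 3)| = 8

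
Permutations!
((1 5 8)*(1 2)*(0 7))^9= (0 7)(1 5 8 2)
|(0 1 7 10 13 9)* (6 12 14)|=|(0 1 7 10 13 9)(6 12 14)|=6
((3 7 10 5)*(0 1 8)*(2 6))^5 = ((0 1 8)(2 6)(3 7 10 5))^5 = (0 8 1)(2 6)(3 7 10 5)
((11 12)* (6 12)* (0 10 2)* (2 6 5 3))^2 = ((0 10 6 12 11 5 3 2))^2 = (0 6 11 3)(2 10 12 5)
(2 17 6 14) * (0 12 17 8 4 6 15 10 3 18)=(0 12 17 15 10 3 18)(2 8 4 6 14)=[12, 1, 8, 18, 6, 5, 14, 7, 4, 9, 3, 11, 17, 13, 2, 10, 16, 15, 0]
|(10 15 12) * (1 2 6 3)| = |(1 2 6 3)(10 15 12)| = 12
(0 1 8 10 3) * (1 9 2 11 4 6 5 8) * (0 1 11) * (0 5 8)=[9, 11, 5, 1, 6, 0, 8, 7, 10, 2, 3, 4]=(0 9 2 5)(1 11 4 6 8 10 3)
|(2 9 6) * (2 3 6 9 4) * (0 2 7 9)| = 10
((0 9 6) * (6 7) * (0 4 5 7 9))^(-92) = ((9)(4 5 7 6))^(-92) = (9)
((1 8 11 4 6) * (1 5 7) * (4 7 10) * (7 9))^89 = ((1 8 11 9 7)(4 6 5 10))^89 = (1 7 9 11 8)(4 6 5 10)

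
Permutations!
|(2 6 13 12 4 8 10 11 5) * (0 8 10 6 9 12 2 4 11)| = 11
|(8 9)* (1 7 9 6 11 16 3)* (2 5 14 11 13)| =12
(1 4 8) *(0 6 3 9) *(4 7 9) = (0 6 3 4 8 1 7 9) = [6, 7, 2, 4, 8, 5, 3, 9, 1, 0]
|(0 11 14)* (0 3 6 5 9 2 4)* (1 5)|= |(0 11 14 3 6 1 5 9 2 4)|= 10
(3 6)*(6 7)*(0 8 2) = (0 8 2)(3 7 6) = [8, 1, 0, 7, 4, 5, 3, 6, 2]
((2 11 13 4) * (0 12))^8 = ((0 12)(2 11 13 4))^8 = (13)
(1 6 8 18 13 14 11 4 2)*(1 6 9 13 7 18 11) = (1 9 13 14)(2 6 8 11 4)(7 18) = [0, 9, 6, 3, 2, 5, 8, 18, 11, 13, 10, 4, 12, 14, 1, 15, 16, 17, 7]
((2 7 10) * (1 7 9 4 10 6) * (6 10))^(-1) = (1 6 4 9 2 10 7)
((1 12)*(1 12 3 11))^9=(12)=((12)(1 3 11))^9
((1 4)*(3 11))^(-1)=((1 4)(3 11))^(-1)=(1 4)(3 11)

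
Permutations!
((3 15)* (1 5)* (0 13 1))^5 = ((0 13 1 5)(3 15))^5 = (0 13 1 5)(3 15)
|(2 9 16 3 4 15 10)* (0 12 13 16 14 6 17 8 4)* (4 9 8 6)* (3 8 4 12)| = 12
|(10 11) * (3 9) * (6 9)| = |(3 6 9)(10 11)| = 6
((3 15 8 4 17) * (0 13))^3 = (0 13)(3 4 15 17 8)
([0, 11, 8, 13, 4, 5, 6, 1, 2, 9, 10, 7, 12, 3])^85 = (1 11 7)(2 8)(3 13)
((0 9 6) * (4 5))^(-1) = (0 6 9)(4 5)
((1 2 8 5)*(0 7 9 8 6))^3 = ((0 7 9 8 5 1 2 6))^3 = (0 8 2 7 5 6 9 1)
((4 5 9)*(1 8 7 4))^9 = ((1 8 7 4 5 9))^9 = (1 4)(5 8)(7 9)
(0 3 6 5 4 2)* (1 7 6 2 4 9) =(0 3 2)(1 7 6 5 9) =[3, 7, 0, 2, 4, 9, 5, 6, 8, 1]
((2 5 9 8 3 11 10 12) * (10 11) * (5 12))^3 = (2 12)(3 9 10 8 5)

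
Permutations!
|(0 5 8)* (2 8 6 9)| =|(0 5 6 9 2 8)| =6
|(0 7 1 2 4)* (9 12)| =10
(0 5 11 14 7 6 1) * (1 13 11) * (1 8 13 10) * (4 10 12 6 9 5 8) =(0 8 13 11 14 7 9 5 4 10 1)(6 12) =[8, 0, 2, 3, 10, 4, 12, 9, 13, 5, 1, 14, 6, 11, 7]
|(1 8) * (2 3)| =|(1 8)(2 3)| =2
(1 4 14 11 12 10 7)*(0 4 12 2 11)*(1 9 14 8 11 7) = [4, 12, 7, 3, 8, 5, 6, 9, 11, 14, 1, 2, 10, 13, 0] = (0 4 8 11 2 7 9 14)(1 12 10)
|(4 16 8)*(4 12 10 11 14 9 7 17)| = 10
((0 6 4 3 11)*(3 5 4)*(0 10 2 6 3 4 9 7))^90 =(11)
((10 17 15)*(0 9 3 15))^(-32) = ((0 9 3 15 10 17))^(-32) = (0 10 3)(9 17 15)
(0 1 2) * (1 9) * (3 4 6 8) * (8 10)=(0 9 1 2)(3 4 6 10 8)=[9, 2, 0, 4, 6, 5, 10, 7, 3, 1, 8]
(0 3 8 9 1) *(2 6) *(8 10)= (0 3 10 8 9 1)(2 6)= [3, 0, 6, 10, 4, 5, 2, 7, 9, 1, 8]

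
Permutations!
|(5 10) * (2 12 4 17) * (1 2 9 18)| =14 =|(1 2 12 4 17 9 18)(5 10)|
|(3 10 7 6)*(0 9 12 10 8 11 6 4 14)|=|(0 9 12 10 7 4 14)(3 8 11 6)|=28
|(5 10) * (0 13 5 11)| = |(0 13 5 10 11)| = 5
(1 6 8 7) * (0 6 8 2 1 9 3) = (0 6 2 1 8 7 9 3) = [6, 8, 1, 0, 4, 5, 2, 9, 7, 3]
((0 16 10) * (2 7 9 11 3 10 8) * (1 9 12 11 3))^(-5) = (0 11 16 1 8 9 2 3 7 10 12)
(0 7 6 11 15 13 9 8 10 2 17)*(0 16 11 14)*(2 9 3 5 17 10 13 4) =(0 7 6 14)(2 10 9 8 13 3 5 17 16 11 15 4) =[7, 1, 10, 5, 2, 17, 14, 6, 13, 8, 9, 15, 12, 3, 0, 4, 11, 16]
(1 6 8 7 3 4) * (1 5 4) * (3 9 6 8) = (1 8 7 9 6 3)(4 5) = [0, 8, 2, 1, 5, 4, 3, 9, 7, 6]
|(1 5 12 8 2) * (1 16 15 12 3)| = 15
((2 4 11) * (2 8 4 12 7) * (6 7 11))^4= (2 4 12 6 11 7 8)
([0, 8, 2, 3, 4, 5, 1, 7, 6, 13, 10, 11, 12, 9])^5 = (1 6 8)(9 13)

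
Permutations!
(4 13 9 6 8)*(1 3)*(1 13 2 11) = (1 3 13 9 6 8 4 2 11) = [0, 3, 11, 13, 2, 5, 8, 7, 4, 6, 10, 1, 12, 9]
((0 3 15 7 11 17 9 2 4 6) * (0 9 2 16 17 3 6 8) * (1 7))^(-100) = (0 17)(2 6)(4 9)(8 16)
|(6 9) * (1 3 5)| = |(1 3 5)(6 9)| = 6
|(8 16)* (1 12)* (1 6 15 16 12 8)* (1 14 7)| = |(1 8 12 6 15 16 14 7)| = 8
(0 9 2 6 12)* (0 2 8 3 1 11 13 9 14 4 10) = (0 14 4 10)(1 11 13 9 8 3)(2 6 12) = [14, 11, 6, 1, 10, 5, 12, 7, 3, 8, 0, 13, 2, 9, 4]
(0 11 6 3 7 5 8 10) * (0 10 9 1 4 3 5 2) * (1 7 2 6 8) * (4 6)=(0 11 8 9 7 4 3 2)(1 6 5)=[11, 6, 0, 2, 3, 1, 5, 4, 9, 7, 10, 8]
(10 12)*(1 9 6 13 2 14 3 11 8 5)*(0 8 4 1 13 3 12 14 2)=(0 8 5 13)(1 9 6 3 11 4)(10 14 12)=[8, 9, 2, 11, 1, 13, 3, 7, 5, 6, 14, 4, 10, 0, 12]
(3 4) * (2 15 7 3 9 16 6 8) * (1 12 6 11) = (1 12 6 8 2 15 7 3 4 9 16 11) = [0, 12, 15, 4, 9, 5, 8, 3, 2, 16, 10, 1, 6, 13, 14, 7, 11]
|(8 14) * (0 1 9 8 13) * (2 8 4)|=|(0 1 9 4 2 8 14 13)|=8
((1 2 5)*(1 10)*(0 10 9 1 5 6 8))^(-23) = ((0 10 5 9 1 2 6 8))^(-23) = (0 10 5 9 1 2 6 8)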